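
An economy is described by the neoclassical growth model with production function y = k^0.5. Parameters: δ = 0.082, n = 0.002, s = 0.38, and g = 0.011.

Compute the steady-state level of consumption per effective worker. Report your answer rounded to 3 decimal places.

c* ≈ 2.480

Steady state requires s·f(k) = (n + g + δ)·k, i.e. s·k^α = (n + g + δ)·k.
Dividing both sides by k: k^(1−α) = s / (n + g + δ).
k^0.5 = 0.38 / (0.002 + 0.011 + 0.082) = 0.38 / 0.095 = 4.0000
k* = 4.0000^(1/0.5) ≈ 16.0000
y* = (k*)^α = 16.0000^0.5 ≈ 4.0000
c* = (1 − s)·y* = (1 − 0.38) × 4.0000 ≈ 2.4800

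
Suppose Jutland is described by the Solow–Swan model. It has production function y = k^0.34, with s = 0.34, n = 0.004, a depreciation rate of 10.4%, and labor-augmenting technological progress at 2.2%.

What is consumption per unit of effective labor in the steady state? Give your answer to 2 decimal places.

At the steady state, Δk = 0, so s·k^α = (n + g + δ)·k.
Rearranging, k^(1−α) = s / (n + g + δ).
k^0.66 = 0.34 / (0.004 + 0.022 + 0.104) = 0.34 / 0.130 = 2.6154
k* = 2.6154^(1/0.66) ≈ 4.2917
y* = (k*)^α = 4.2917^0.34 ≈ 1.6409
c* = (1 − s)·y* = (1 − 0.34) × 1.6409 ≈ 1.0830

c* = 1.08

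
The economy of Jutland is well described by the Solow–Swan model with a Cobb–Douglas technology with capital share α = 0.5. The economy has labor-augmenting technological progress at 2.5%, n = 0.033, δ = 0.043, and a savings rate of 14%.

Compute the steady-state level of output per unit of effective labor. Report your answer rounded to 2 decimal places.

Steady state requires s·f(k) = (n + g + δ)·k, i.e. s·k^α = (n + g + δ)·k.
Rearranging, k^(1−α) = s / (n + g + δ).
k^0.5 = 0.14 / (0.033 + 0.025 + 0.043) = 0.14 / 0.101 = 1.3861
k* = 1.3861^(1/0.5) ≈ 1.9213
y* = (k*)^α = 1.9213^0.5 ≈ 1.3861

y* = 1.39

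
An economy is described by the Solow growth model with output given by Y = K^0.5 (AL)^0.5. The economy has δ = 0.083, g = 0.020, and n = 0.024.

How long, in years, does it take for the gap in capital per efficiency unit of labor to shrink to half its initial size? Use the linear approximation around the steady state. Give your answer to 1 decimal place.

Near the steady state the convergence rate is λ = (1 − α)(n + g + δ).
λ = (1 − 0.5) × 0.127 = 0.5 × 0.127 = 0.0635
Half-life = ln 2 / λ = 0.6931 / 0.0635 ≈ 10.91 years

t_½ ≈ 10.9 years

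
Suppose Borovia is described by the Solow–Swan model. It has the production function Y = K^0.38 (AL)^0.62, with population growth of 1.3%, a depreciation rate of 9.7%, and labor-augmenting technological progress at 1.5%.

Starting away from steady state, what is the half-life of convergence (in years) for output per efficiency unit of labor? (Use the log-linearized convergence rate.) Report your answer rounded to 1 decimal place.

t_½ ≈ 8.9 years

Near the steady state the convergence rate is λ = (1 − α)(n + g + δ).
λ = (1 − 0.38) × 0.125 = 0.62 × 0.125 = 0.0775
Half-life = ln 2 / λ = 0.6931 / 0.0775 ≈ 8.94 years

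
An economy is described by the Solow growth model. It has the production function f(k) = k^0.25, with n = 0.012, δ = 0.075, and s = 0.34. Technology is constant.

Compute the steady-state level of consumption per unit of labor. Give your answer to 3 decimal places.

c* = 1.040

At the steady state, Δk = 0, so s·k^α = (n + δ)·k.
Rearranging, k^(1−α) = s / (n + δ).
k^0.75 = 0.34 / (0.012 + 0.075) = 0.34 / 0.087 = 3.9080
k* = 3.9080^(1/0.75) ≈ 6.1556
y* = (k*)^α = 6.1556^0.25 ≈ 1.5751
c* = (1 − s)·y* = (1 − 0.34) × 1.5751 ≈ 1.0396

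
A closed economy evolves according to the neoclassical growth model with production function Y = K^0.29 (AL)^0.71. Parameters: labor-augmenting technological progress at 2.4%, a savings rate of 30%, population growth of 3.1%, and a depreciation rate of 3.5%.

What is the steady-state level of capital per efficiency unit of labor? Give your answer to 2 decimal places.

k* ≈ 5.45

Steady state requires s·f(k) = (n + g + δ)·k, i.e. s·k^α = (n + g + δ)·k.
Rearranging, k^(1−α) = s / (n + g + δ).
k^0.71 = 0.30 / (0.031 + 0.024 + 0.035) = 0.30 / 0.090 = 3.3333
k* = 3.3333^(1/0.71) ≈ 5.4506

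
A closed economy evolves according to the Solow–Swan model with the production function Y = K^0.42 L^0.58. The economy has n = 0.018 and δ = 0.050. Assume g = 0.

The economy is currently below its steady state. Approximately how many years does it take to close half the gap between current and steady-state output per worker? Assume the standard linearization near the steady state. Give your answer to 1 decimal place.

Near the steady state the convergence rate is λ = (1 − α)(n + δ).
λ = (1 − 0.42) × 0.068 = 0.58 × 0.068 = 0.03944
Half-life = ln 2 / λ = 0.6931 / 0.03944 ≈ 17.57 years

about 17.6 years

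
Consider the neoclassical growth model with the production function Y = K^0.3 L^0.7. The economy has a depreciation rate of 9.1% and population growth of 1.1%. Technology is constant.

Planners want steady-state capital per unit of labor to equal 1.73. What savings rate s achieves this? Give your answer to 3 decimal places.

In steady state, investment equals break-even investment: s·k^α = (n + δ)·k.
So s / (n + δ) = (k*)^(1−α) = 1.73^0.7 = 1.4677.
Therefore s = 1.4677 × (n + δ) = 1.4677 × 0.102 = 0.1497.

s ≈ 0.150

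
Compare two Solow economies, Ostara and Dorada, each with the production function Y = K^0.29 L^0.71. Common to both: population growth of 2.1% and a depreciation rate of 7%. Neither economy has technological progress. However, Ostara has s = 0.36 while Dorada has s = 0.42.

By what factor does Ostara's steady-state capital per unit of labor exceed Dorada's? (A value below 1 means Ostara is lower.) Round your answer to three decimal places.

Steady-state k* = [s/(n + δ)]^(1/(1−α)), so the ratio is [ (s_O/(n + δ)_O) / (s_D/(n + δ)_D) ]^1.4085.
s_O/(n + δ)_O = 0.36/0.091 = 3.9560; s_D/(n + δ)_D = 0.42/0.091 = 4.6154.
Ratio = (3.9560/4.6154)^1.4085 = 0.8571^1.4085 ≈ 0.8048

ratio ≈ 0.805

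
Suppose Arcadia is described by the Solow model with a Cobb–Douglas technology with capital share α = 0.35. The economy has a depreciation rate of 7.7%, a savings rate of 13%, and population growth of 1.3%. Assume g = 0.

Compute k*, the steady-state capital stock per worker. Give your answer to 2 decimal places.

k* ≈ 1.76

At the steady state, Δk = 0, so s·k^α = (n + δ)·k.
Rearranging, k^(1−α) = s / (n + δ).
k^0.65 = 0.13 / (0.013 + 0.077) = 0.13 / 0.090 = 1.4444
k* = 1.4444^(1/0.65) ≈ 1.7607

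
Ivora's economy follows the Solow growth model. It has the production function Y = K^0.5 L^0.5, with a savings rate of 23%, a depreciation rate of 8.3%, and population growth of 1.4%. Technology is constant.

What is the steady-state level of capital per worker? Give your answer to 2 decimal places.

k* = 5.62

At the steady state, Δk = 0, so s·k^α = (n + δ)·k.
Rearranging, k^(1−α) = s / (n + δ).
k^0.5 = 0.23 / (0.014 + 0.083) = 0.23 / 0.097 = 2.3711
k* = 2.3711^(1/0.5) ≈ 5.6221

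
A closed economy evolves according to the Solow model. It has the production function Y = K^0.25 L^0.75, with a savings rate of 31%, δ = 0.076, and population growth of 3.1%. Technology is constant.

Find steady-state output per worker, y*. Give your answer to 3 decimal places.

y* = 1.426

In steady state, investment equals break-even investment: s·k^α = (n + δ)·k.
Rearranging, k^(1−α) = s / (n + δ).
k^0.75 = 0.31 / (0.031 + 0.076) = 0.31 / 0.107 = 2.8972
k* = 2.8972^(1/0.75) ≈ 4.1302
y* = (k*)^α = 4.1302^0.25 ≈ 1.4256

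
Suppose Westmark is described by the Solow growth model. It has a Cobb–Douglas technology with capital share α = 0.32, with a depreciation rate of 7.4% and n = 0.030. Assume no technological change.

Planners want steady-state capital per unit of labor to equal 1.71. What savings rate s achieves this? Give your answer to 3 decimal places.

In steady state, investment equals break-even investment: s·k^α = (n + δ)·k.
So s / (n + δ) = (k*)^(1−α) = 1.71^0.68 = 1.4402.
Therefore s = 1.4402 × (n + δ) = 1.4402 × 0.104 = 0.1498.

s ≈ 0.150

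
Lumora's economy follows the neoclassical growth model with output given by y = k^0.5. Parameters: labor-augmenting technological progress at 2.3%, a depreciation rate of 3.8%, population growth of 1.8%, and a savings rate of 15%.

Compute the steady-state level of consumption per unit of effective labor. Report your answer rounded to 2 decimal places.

In steady state, investment equals break-even investment: s·k^α = (n + g + δ)·k.
Rearranging, k^(1−α) = s / (n + g + δ).
k^0.5 = 0.15 / (0.018 + 0.023 + 0.038) = 0.15 / 0.079 = 1.8987
k* = 1.8987^(1/0.5) ≈ 3.6051
y* = (k*)^α = 3.6051^0.5 ≈ 1.8987
c* = (1 − s)·y* = (1 − 0.15) × 1.8987 ≈ 1.6139

c* ≈ 1.61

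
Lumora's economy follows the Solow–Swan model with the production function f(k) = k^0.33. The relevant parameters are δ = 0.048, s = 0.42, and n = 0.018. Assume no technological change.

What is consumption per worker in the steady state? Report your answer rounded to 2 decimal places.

c* ≈ 1.44

At the steady state, Δk = 0, so s·k^α = (n + δ)·k.
Rearranging, k^(1−α) = s / (n + δ).
k^0.67 = 0.42 / (0.018 + 0.048) = 0.42 / 0.066 = 6.3636
k* = 6.3636^(1/0.67) ≈ 15.8328
y* = (k*)^α = 15.8328^0.33 ≈ 2.4880
c* = (1 − s)·y* = (1 − 0.42) × 2.4880 ≈ 1.4430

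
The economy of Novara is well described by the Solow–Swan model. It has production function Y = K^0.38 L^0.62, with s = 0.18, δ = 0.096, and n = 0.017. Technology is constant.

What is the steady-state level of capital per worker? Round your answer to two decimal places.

Steady state requires s·f(k) = (n + δ)·k, i.e. s·k^α = (n + δ)·k.
Rearranging, k^(1−α) = s / (n + δ).
k^0.62 = 0.18 / (0.017 + 0.096) = 0.18 / 0.113 = 1.5929
k* = 1.5929^(1/0.62) ≈ 2.1189

k* ≈ 2.12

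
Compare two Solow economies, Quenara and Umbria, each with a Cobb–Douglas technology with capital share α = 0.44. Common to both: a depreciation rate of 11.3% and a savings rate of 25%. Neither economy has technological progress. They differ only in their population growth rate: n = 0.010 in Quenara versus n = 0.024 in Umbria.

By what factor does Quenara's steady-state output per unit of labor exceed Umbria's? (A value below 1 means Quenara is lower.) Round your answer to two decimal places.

y*_Q / y*_U ≈ 1.09

Steady-state y* = [s/(n + δ)]^(α/(1−α)), so the ratio is [ (s_Q/(n + δ)_Q) / (s_U/(n + δ)_U) ]^0.7857.
s_Q/(n + δ)_Q = 0.25/0.123 = 2.0325; s_U/(n + δ)_U = 0.25/0.137 = 1.8248.
Ratio = (2.0325/1.8248)^0.7857 = 1.1138^0.7857 ≈ 1.0884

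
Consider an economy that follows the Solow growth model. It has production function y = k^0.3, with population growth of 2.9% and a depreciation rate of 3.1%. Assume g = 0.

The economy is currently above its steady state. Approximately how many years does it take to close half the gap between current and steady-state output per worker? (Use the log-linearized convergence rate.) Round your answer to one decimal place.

Near the steady state the convergence rate is λ = (1 − α)(n + δ).
λ = (1 − 0.3) × 0.060 = 0.7 × 0.060 = 0.0420
Half-life = ln 2 / λ = 0.6931 / 0.0420 ≈ 16.50 years

t_½ ≈ 16.5 years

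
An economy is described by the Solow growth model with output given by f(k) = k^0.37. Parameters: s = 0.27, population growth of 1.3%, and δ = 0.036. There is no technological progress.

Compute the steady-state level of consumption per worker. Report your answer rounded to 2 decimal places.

c* = 1.99

At the steady state, Δk = 0, so s·k^α = (n + δ)·k.
Rearranging, k^(1−α) = s / (n + δ).
k^0.63 = 0.27 / (0.013 + 0.036) = 0.27 / 0.049 = 5.5102
k* = 5.5102^(1/0.63) ≈ 15.0126
y* = (k*)^α = 15.0126^0.37 ≈ 2.7245
c* = (1 − s)·y* = (1 − 0.27) × 2.7245 ≈ 1.9889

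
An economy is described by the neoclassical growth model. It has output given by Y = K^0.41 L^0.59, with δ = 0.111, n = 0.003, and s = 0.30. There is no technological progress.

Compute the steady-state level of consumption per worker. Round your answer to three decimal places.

In steady state, investment equals break-even investment: s·k^α = (n + δ)·k.
Dividing both sides by k: k^(1−α) = s / (n + δ).
k^0.59 = 0.30 / (0.003 + 0.111) = 0.30 / 0.114 = 2.6316
k* = 2.6316^(1/0.59) ≈ 5.1551
y* = (k*)^α = 5.1551^0.41 ≈ 1.9589
c* = (1 − s)·y* = (1 − 0.30) × 1.9589 ≈ 1.3712

c* ≈ 1.371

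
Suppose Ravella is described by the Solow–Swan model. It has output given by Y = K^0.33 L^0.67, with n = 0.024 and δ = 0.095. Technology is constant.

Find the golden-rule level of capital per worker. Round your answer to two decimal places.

The golden rule sets f'(k) = n + δ, i.e. α·k^(α−1) = n + δ.
So k^(1−α) = α / (n + δ) = 0.33 / 0.119 = 2.7731.
k_gold = 2.7731^(1/0.67) ≈ 4.5829

k_gold ≈ 4.58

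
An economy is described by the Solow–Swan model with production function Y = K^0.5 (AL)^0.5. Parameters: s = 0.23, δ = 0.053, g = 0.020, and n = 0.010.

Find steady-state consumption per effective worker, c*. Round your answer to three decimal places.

c* = 2.134

In steady state, investment equals break-even investment: s·k^α = (n + g + δ)·k.
Dividing both sides by k: k^(1−α) = s / (n + g + δ).
k^0.5 = 0.23 / (0.010 + 0.020 + 0.053) = 0.23 / 0.083 = 2.7711
k* = 2.7711^(1/0.5) ≈ 7.6790
y* = (k*)^α = 7.6790^0.5 ≈ 2.7711
c* = (1 − s)·y* = (1 − 0.23) × 2.7711 ≈ 2.1337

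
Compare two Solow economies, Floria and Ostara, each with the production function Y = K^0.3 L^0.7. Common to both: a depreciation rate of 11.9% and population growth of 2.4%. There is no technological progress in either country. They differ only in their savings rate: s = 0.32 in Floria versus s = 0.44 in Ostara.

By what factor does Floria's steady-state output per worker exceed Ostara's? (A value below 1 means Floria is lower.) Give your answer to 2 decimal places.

y*_F / y*_O ≈ 0.87

Steady-state y* = [s/(n + δ)]^(α/(1−α)), so the ratio is [ (s_F/(n + δ)_F) / (s_O/(n + δ)_O) ]^0.4286.
s_F/(n + δ)_F = 0.32/0.143 = 2.2378; s_O/(n + δ)_O = 0.44/0.143 = 3.0769.
Ratio = (2.2378/3.0769)^0.4286 = 0.7273^0.4286 ≈ 0.8724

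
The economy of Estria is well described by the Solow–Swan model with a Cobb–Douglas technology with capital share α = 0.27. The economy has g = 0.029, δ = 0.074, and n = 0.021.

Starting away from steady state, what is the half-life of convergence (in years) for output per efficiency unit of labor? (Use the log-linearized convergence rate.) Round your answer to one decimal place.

about 7.7 years

Near the steady state the convergence rate is λ = (1 − α)(n + g + δ).
λ = (1 − 0.27) × 0.124 = 0.73 × 0.124 = 0.09052
Half-life = ln 2 / λ = 0.6931 / 0.09052 ≈ 7.66 years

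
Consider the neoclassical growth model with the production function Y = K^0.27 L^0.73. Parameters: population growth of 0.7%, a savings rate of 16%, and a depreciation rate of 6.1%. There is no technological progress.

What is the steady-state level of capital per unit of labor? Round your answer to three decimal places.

k* ≈ 3.229

Steady state requires s·f(k) = (n + δ)·k, i.e. s·k^α = (n + δ)·k.
Rearranging, k^(1−α) = s / (n + δ).
k^0.73 = 0.16 / (0.007 + 0.061) = 0.16 / 0.068 = 2.3529
k* = 2.3529^(1/0.73) ≈ 3.2288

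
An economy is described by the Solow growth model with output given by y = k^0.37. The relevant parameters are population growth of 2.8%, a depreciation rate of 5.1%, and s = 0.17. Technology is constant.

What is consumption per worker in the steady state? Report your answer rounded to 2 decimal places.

Steady state requires s·f(k) = (n + δ)·k, i.e. s·k^α = (n + δ)·k.
Rearranging, k^(1−α) = s / (n + δ).
k^0.63 = 0.17 / (0.028 + 0.051) = 0.17 / 0.079 = 2.1519
k* = 2.1519^(1/0.63) ≈ 3.3751
y* = (k*)^α = 3.3751^0.37 ≈ 1.5684
c* = (1 − s)·y* = (1 − 0.17) × 1.5684 ≈ 1.3018

c* = 1.30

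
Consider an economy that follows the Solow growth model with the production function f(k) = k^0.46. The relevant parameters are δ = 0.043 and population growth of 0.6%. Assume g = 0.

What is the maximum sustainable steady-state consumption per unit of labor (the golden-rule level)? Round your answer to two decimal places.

At the golden rule, f'(k) = n + δ, so α·k^(α−1) = n + δ and k_gold = (α/(n + δ))^(1/(1−α)).
k_gold = (0.46/0.049)^(1/0.54) = 9.3878^1.8519 ≈ 63.2544
c_gold = f(k_gold) − (n + δ)·k_gold = 6.7375 − 0.049×63.2544 ≈ 3.6380

c_gold ≈ 3.64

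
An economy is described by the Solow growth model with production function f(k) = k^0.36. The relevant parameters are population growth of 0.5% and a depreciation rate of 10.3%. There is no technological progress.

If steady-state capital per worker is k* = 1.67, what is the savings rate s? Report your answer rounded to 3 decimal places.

Steady state requires s·f(k) = (n + δ)·k, i.e. s·k^α = (n + δ)·k.
So s / (n + δ) = (k*)^(1−α) = 1.67^0.64 = 1.3885.
Therefore s = 1.3885 × (n + δ) = 1.3885 × 0.108 = 0.1500.

s ≈ 0.150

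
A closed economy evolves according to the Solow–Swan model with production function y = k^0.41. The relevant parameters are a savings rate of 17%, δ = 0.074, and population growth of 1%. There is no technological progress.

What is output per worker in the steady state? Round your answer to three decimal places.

Steady state requires s·f(k) = (n + δ)·k, i.e. s·k^α = (n + δ)·k.
Dividing both sides by k: k^(1−α) = s / (n + δ).
k^0.59 = 0.17 / (0.010 + 0.074) = 0.17 / 0.084 = 2.0238
k* = 2.0238^(1/0.59) ≈ 3.3031
y* = (k*)^α = 3.3031^0.41 ≈ 1.6321

y* ≈ 1.632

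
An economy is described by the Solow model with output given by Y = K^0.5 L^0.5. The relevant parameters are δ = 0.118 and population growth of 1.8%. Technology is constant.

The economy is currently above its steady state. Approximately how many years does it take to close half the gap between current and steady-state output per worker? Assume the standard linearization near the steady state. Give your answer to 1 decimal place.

Near the steady state the convergence rate is λ = (1 − α)(n + δ).
λ = (1 − 0.5) × 0.136 = 0.5 × 0.136 = 0.0680
Half-life = ln 2 / λ = 0.6931 / 0.0680 ≈ 10.19 years

half-life ≈ 10.2 years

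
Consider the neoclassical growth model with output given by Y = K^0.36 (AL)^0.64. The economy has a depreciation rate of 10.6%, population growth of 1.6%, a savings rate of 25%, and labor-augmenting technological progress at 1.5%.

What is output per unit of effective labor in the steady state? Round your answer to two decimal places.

y* = 1.40

Steady state requires s·f(k) = (n + g + δ)·k, i.e. s·k^α = (n + g + δ)·k.
Rearranging, k^(1−α) = s / (n + g + δ).
k^0.64 = 0.25 / (0.016 + 0.015 + 0.106) = 0.25 / 0.137 = 1.8248
k* = 1.8248^(1/0.64) ≈ 2.5595
y* = (k*)^α = 2.5595^0.36 ≈ 1.4026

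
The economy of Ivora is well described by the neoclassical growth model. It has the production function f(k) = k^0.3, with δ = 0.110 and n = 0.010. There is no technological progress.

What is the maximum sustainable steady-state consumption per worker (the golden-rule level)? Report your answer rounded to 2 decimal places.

At the golden rule, f'(k) = n + δ, so α·k^(α−1) = n + δ and k_gold = (α/(n + δ))^(1/(1−α)).
k_gold = (0.3/0.120)^(1/0.7) = 2.5000^1.4286 ≈ 3.7025
c_gold = f(k_gold) − (n + δ)·k_gold = 1.4810 − 0.120×3.7025 ≈ 1.0367

c_gold ≈ 1.04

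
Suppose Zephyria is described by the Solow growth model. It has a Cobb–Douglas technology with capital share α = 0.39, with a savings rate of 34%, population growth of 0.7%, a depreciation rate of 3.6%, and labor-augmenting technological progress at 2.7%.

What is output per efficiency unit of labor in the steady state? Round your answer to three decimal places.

y* ≈ 2.747

Steady state requires s·f(k) = (n + g + δ)·k, i.e. s·k^α = (n + g + δ)·k.
Rearranging, k^(1−α) = s / (n + g + δ).
k^0.61 = 0.34 / (0.007 + 0.027 + 0.036) = 0.34 / 0.070 = 4.8571
k* = 4.8571^(1/0.61) ≈ 13.3416
y* = (k*)^α = 13.3416^0.39 ≈ 2.7468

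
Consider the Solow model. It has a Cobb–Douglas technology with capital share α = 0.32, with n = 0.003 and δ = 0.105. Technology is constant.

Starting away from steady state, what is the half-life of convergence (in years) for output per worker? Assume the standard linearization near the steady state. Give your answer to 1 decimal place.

Near the steady state the convergence rate is λ = (1 − α)(n + δ).
λ = (1 − 0.32) × 0.108 = 0.68 × 0.108 = 0.07344
Half-life = ln 2 / λ = 0.6931 / 0.07344 ≈ 9.44 years

t_½ ≈ 9.4 years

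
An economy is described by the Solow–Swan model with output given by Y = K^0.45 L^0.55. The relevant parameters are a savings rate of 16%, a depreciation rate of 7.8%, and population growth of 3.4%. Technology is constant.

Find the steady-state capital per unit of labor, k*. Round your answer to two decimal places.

Steady state requires s·f(k) = (n + δ)·k, i.e. s·k^α = (n + δ)·k.
Dividing both sides by k: k^(1−α) = s / (n + δ).
k^0.55 = 0.16 / (0.034 + 0.078) = 0.16 / 0.112 = 1.4286
k* = 1.4286^(1/0.55) ≈ 1.9127

k* ≈ 1.91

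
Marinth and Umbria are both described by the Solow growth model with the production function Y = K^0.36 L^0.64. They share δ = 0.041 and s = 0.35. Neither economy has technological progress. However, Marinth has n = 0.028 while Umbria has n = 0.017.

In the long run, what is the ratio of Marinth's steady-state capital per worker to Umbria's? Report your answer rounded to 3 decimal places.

Steady-state k* = [s/(n + δ)]^(1/(1−α)), so the ratio is [ (s_M/(n + δ)_M) / (s_U/(n + δ)_U) ]^1.5625.
s_M/(n + δ)_M = 0.35/0.069 = 5.0725; s_U/(n + δ)_U = 0.35/0.058 = 6.0345.
Ratio = (5.0725/6.0345)^1.5625 = 0.8406^1.5625 ≈ 0.7624

ratio ≈ 0.762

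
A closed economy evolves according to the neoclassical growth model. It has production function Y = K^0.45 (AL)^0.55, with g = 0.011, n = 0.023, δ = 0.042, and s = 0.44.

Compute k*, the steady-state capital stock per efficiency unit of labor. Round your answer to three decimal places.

Steady state requires s·f(k) = (n + g + δ)·k, i.e. s·k^α = (n + g + δ)·k.
Rearranging, k^(1−α) = s / (n + g + δ).
k^0.55 = 0.44 / (0.023 + 0.011 + 0.042) = 0.44 / 0.076 = 5.7895
k* = 5.7895^(1/0.55) ≈ 24.3568

k* ≈ 24.357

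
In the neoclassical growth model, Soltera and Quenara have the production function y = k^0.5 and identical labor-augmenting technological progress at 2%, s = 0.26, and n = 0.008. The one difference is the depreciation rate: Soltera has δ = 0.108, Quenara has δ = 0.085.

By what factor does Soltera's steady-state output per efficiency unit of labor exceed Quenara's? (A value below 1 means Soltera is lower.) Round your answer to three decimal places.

Steady-state y* = [s/(n + g + δ)]^(α/(1−α)), so the ratio is [ (s_S/(n + g + δ)_S) / (s_Q/(n + g + δ)_Q) ]^1.
s_S/(n + g + δ)_S = 0.26/0.136 = 1.9118; s_Q/(n + g + δ)_Q = 0.26/0.113 = 2.3009.
Ratio = (1.9118/2.3009)^1 = 0.8309^1 ≈ 0.8309

y*_S / y*_Q ≈ 0.831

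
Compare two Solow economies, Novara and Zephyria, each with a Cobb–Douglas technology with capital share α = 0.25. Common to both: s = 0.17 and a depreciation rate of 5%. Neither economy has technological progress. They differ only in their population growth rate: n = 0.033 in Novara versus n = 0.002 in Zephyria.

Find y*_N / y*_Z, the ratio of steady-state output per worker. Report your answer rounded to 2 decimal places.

y*_N / y*_Z ≈ 0.86

Steady-state y* = [s/(n + δ)]^(α/(1−α)), so the ratio is [ (s_N/(n + δ)_N) / (s_Z/(n + δ)_Z) ]^0.3333.
s_N/(n + δ)_N = 0.17/0.083 = 2.0482; s_Z/(n + δ)_Z = 0.17/0.052 = 3.2692.
Ratio = (2.0482/3.2692)^0.3333 = 0.6265^0.3333 ≈ 0.8557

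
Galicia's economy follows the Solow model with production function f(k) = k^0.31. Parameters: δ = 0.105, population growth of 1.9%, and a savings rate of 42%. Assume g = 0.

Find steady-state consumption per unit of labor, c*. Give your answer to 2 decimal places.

At the steady state, Δk = 0, so s·k^α = (n + δ)·k.
Dividing both sides by k: k^(1−α) = s / (n + δ).
k^0.69 = 0.42 / (0.019 + 0.105) = 0.42 / 0.124 = 3.3871
k* = 3.3871^(1/0.69) ≈ 5.8596
y* = (k*)^α = 5.8596^0.31 ≈ 1.7300
c* = (1 − s)·y* = (1 − 0.42) × 1.7300 ≈ 1.0034

c* ≈ 1.00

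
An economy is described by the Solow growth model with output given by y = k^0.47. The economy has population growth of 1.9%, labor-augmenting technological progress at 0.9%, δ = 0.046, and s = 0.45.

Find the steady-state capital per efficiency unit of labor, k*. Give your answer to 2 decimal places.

At the steady state, Δk = 0, so s·k^α = (n + g + δ)·k.
Dividing both sides by k: k^(1−α) = s / (n + g + δ).
k^0.53 = 0.45 / (0.019 + 0.009 + 0.046) = 0.45 / 0.074 = 6.0811
k* = 6.0811^(1/0.53) ≈ 30.1447

k* = 30.14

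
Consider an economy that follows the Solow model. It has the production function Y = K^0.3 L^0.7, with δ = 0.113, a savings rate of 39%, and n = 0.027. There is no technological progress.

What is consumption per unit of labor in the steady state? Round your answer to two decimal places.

c* = 0.95

At the steady state, Δk = 0, so s·k^α = (n + δ)·k.
Dividing both sides by k: k^(1−α) = s / (n + δ).
k^0.7 = 0.39 / (0.027 + 0.113) = 0.39 / 0.140 = 2.7857
k* = 2.7857^(1/0.7) ≈ 4.3214
y* = (k*)^α = 4.3214^0.3 ≈ 1.5513
c* = (1 − s)·y* = (1 − 0.39) × 1.5513 ≈ 0.9463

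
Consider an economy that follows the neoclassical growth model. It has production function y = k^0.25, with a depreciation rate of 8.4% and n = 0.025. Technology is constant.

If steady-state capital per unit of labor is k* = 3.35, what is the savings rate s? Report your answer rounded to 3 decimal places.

In steady state, investment equals break-even investment: s·k^α = (n + δ)·k.
So s / (n + δ) = (k*)^(1−α) = 3.35^0.75 = 2.4762.
Therefore s = 2.4762 × (n + δ) = 2.4762 × 0.109 = 0.2699.

s ≈ 0.270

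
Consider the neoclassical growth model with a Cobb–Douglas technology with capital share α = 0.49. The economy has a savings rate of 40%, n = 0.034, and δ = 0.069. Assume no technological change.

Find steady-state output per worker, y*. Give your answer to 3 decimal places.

In steady state, investment equals break-even investment: s·k^α = (n + δ)·k.
Dividing both sides by k: k^(1−α) = s / (n + δ).
k^0.51 = 0.40 / (0.034 + 0.069) = 0.40 / 0.103 = 3.8835
k* = 3.8835^(1/0.51) ≈ 14.3001
y* = (k*)^α = 14.3001^0.49 ≈ 3.6823

y* = 3.682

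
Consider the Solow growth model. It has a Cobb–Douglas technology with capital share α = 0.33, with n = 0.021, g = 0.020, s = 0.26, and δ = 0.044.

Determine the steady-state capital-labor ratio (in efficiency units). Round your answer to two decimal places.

Steady state requires s·f(k) = (n + g + δ)·k, i.e. s·k^α = (n + g + δ)·k.
Dividing both sides by k: k^(1−α) = s / (n + g + δ).
k^0.67 = 0.26 / (0.021 + 0.020 + 0.044) = 0.26 / 0.085 = 3.0588
k* = 3.0588^(1/0.67) ≈ 5.3052

k* ≈ 5.31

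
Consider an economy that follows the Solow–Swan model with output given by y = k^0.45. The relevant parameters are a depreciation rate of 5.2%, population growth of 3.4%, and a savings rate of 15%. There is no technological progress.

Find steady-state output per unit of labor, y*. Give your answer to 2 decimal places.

y* ≈ 1.58

At the steady state, Δk = 0, so s·k^α = (n + δ)·k.
Rearranging, k^(1−α) = s / (n + δ).
k^0.55 = 0.15 / (0.034 + 0.052) = 0.15 / 0.086 = 1.7442
k* = 1.7442^(1/0.55) ≈ 2.7496
y* = (k*)^α = 2.7496^0.45 ≈ 1.5764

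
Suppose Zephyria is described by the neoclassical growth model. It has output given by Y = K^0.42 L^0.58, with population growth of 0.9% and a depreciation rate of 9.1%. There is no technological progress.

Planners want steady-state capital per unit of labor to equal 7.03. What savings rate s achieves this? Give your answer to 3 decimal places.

s ≈ 0.310

At the steady state, Δk = 0, so s·k^α = (n + δ)·k.
So s / (n + δ) = (k*)^(1−α) = 7.03^0.58 = 3.0991.
Therefore s = 3.0991 × (n + δ) = 3.0991 × 0.100 = 0.3099.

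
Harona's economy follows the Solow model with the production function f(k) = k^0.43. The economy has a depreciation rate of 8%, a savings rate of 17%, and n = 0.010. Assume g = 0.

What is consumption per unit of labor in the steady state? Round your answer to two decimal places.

c* = 1.34

At the steady state, Δk = 0, so s·k^α = (n + δ)·k.
Rearranging, k^(1−α) = s / (n + δ).
k^0.57 = 0.17 / (0.010 + 0.080) = 0.17 / 0.090 = 1.8889
k* = 1.8889^(1/0.57) ≈ 3.0519
y* = (k*)^α = 3.0519^0.43 ≈ 1.6157
c* = (1 − s)·y* = (1 − 0.17) × 1.6157 ≈ 1.3410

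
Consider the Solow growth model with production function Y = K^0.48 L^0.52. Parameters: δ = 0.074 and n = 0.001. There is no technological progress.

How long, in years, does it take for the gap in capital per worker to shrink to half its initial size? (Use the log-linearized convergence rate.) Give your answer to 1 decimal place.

half-life ≈ 17.8 years

Near the steady state the convergence rate is λ = (1 − α)(n + δ).
λ = (1 − 0.48) × 0.075 = 0.52 × 0.075 = 0.0390
Half-life = ln 2 / λ = 0.6931 / 0.0390 ≈ 17.77 years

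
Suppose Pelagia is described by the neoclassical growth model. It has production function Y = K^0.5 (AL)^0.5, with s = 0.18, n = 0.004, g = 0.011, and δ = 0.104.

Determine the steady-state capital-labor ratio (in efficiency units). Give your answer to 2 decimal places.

k* = 2.29

At the steady state, Δk = 0, so s·k^α = (n + g + δ)·k.
Rearranging, k^(1−α) = s / (n + g + δ).
k^0.5 = 0.18 / (0.004 + 0.011 + 0.104) = 0.18 / 0.119 = 1.5126
k* = 1.5126^(1/0.5) ≈ 2.2880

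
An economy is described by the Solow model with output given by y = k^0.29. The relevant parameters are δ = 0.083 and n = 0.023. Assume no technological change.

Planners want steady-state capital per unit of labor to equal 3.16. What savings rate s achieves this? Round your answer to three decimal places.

At the steady state, Δk = 0, so s·k^α = (n + δ)·k.
So s / (n + δ) = (k*)^(1−α) = 3.16^0.71 = 2.2635.
Therefore s = 2.2635 × (n + δ) = 2.2635 × 0.106 = 0.2399.

s ≈ 0.240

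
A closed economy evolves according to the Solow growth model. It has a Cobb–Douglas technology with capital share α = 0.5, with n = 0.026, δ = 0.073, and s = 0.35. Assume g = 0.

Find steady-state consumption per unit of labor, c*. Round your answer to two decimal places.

At the steady state, Δk = 0, so s·k^α = (n + δ)·k.
Rearranging, k^(1−α) = s / (n + δ).
k^0.5 = 0.35 / (0.026 + 0.073) = 0.35 / 0.099 = 3.5354
k* = 3.5354^(1/0.5) ≈ 12.4991
y* = (k*)^α = 12.4991^0.5 ≈ 3.5354
c* = (1 − s)·y* = (1 − 0.35) × 3.5354 ≈ 2.2980

c* ≈ 2.30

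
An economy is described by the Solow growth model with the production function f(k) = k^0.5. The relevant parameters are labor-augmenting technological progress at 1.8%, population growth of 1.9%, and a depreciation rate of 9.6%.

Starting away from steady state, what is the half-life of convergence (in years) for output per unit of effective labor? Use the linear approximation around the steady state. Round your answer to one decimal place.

Near the steady state the convergence rate is λ = (1 − α)(n + g + δ).
λ = (1 − 0.5) × 0.133 = 0.5 × 0.133 = 0.0665
Half-life = ln 2 / λ = 0.6931 / 0.0665 ≈ 10.42 years

half-life ≈ 10.4 years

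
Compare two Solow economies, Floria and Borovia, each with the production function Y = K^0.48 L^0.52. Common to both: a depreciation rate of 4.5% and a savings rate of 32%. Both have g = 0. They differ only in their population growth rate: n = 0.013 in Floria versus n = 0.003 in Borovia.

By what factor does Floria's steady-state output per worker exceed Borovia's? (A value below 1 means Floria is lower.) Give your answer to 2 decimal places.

y*_F / y*_B ≈ 0.84

Steady-state y* = [s/(n + δ)]^(α/(1−α)), so the ratio is [ (s_F/(n + δ)_F) / (s_B/(n + δ)_B) ]^0.9231.
s_F/(n + δ)_F = 0.32/0.058 = 5.5172; s_B/(n + δ)_B = 0.32/0.048 = 6.6667.
Ratio = (5.5172/6.6667)^0.9231 = 0.8276^0.9231 ≈ 0.8397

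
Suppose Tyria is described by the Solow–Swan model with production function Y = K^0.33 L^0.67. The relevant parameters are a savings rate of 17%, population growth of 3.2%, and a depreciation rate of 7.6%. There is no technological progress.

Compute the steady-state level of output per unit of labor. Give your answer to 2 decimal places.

y* = 1.25

Steady state requires s·f(k) = (n + δ)·k, i.e. s·k^α = (n + δ)·k.
Dividing both sides by k: k^(1−α) = s / (n + δ).
k^0.67 = 0.17 / (0.032 + 0.076) = 0.17 / 0.108 = 1.5741
k* = 1.5741^(1/0.67) ≈ 1.9682
y* = (k*)^α = 1.9682^0.33 ≈ 1.2504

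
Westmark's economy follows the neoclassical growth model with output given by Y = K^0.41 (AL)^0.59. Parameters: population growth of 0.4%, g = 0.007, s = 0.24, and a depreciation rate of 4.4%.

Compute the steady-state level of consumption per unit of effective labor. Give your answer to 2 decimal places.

c* ≈ 2.12

At the steady state, Δk = 0, so s·k^α = (n + g + δ)·k.
Dividing both sides by k: k^(1−α) = s / (n + g + δ).
k^0.59 = 0.24 / (0.004 + 0.007 + 0.044) = 0.24 / 0.055 = 4.3636
k* = 4.3636^(1/0.59) ≈ 12.1474
y* = (k*)^α = 12.1474^0.41 ≈ 2.7838
c* = (1 − s)·y* = (1 − 0.24) × 2.7838 ≈ 2.1157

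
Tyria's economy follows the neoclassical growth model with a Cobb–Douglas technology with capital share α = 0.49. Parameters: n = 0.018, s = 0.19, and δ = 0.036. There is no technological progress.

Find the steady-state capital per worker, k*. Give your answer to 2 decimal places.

At the steady state, Δk = 0, so s·k^α = (n + δ)·k.
Rearranging, k^(1−α) = s / (n + δ).
k^0.51 = 0.19 / (0.018 + 0.036) = 0.19 / 0.054 = 3.5185
k* = 3.5185^(1/0.51) ≈ 11.7839

k* = 11.78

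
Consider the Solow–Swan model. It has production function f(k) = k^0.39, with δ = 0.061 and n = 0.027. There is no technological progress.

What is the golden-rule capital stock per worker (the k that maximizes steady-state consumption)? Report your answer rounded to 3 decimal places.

The golden rule sets f'(k) = n + δ, i.e. α·k^(α−1) = n + δ.
So k^(1−α) = α / (n + δ) = 0.39 / 0.088 = 4.4318.
k_gold = 4.4318^(1/0.61) ≈ 11.4807

k_gold ≈ 11.481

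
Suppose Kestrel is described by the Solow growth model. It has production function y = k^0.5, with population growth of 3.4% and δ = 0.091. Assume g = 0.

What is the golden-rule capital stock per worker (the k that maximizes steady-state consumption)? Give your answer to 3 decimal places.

k_gold ≈ 16.000

The golden rule sets f'(k) = n + δ, i.e. α·k^(α−1) = n + δ.
So k^(1−α) = α / (n + δ) = 0.5 / 0.125 = 4.0000.
k_gold = 4.0000^(1/0.5) ≈ 16.0000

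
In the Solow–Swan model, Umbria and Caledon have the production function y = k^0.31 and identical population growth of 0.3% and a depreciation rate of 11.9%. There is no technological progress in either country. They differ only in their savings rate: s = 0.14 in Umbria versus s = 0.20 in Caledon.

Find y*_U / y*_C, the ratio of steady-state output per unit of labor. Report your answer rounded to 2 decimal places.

ratio ≈ 0.85

Steady-state y* = [s/(n + δ)]^(α/(1−α)), so the ratio is [ (s_U/(n + δ)_U) / (s_C/(n + δ)_C) ]^0.4493.
s_U/(n + δ)_U = 0.14/0.122 = 1.1475; s_C/(n + δ)_C = 0.20/0.122 = 1.6393.
Ratio = (1.1475/1.6393)^0.4493 = 0.7000^0.4493 ≈ 0.8519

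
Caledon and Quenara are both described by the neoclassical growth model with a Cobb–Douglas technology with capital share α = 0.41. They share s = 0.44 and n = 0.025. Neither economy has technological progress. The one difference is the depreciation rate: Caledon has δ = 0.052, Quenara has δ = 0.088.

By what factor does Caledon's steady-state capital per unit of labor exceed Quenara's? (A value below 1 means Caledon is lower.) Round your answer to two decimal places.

k*_C / k*_Q ≈ 1.92

Steady-state k* = [s/(n + δ)]^(1/(1−α)), so the ratio is [ (s_C/(n + δ)_C) / (s_Q/(n + δ)_Q) ]^1.6949.
s_C/(n + δ)_C = 0.44/0.077 = 5.7143; s_Q/(n + δ)_Q = 0.44/0.113 = 3.8938.
Ratio = (5.7143/3.8938)^1.6949 = 1.4675^1.6949 ≈ 1.9157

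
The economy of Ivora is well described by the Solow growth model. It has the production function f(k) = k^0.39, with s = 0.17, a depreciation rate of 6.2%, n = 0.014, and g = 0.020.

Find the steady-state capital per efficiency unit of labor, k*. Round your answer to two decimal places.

At the steady state, Δk = 0, so s·k^α = (n + g + δ)·k.
Rearranging, k^(1−α) = s / (n + g + δ).
k^0.61 = 0.17 / (0.014 + 0.020 + 0.062) = 0.17 / 0.096 = 1.7708
k* = 1.7708^(1/0.61) ≈ 2.5517

k* = 2.55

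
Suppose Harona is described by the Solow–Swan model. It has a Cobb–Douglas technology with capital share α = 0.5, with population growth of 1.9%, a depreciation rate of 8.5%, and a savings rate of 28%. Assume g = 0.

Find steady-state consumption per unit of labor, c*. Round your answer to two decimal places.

Steady state requires s·f(k) = (n + δ)·k, i.e. s·k^α = (n + δ)·k.
Rearranging, k^(1−α) = s / (n + δ).
k^0.5 = 0.28 / (0.019 + 0.085) = 0.28 / 0.104 = 2.6923
k* = 2.6923^(1/0.5) ≈ 7.2485
y* = (k*)^α = 7.2485^0.5 ≈ 2.6923
c* = (1 − s)·y* = (1 − 0.28) × 2.6923 ≈ 1.9385

c* = 1.94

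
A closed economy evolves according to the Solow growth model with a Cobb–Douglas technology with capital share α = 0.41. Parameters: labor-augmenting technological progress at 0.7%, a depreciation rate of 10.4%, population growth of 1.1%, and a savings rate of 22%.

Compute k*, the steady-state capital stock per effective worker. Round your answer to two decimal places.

Steady state requires s·f(k) = (n + g + δ)·k, i.e. s·k^α = (n + g + δ)·k.
Rearranging, k^(1−α) = s / (n + g + δ).
k^0.59 = 0.22 / (0.011 + 0.007 + 0.104) = 0.22 / 0.122 = 1.8033
k* = 1.8033^(1/0.59) ≈ 2.7165

k* ≈ 2.72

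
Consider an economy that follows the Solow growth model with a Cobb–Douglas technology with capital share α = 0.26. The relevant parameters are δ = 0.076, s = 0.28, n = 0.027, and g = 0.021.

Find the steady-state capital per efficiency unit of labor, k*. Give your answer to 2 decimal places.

At the steady state, Δk = 0, so s·k^α = (n + g + δ)·k.
Dividing both sides by k: k^(1−α) = s / (n + g + δ).
k^0.74 = 0.28 / (0.027 + 0.021 + 0.076) = 0.28 / 0.124 = 2.2581
k* = 2.2581^(1/0.74) ≈ 3.0063

k* = 3.01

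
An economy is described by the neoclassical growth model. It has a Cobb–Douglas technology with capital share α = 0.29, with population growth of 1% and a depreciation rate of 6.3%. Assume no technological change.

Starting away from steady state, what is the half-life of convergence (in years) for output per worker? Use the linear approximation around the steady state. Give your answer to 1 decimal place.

Near the steady state the convergence rate is λ = (1 − α)(n + δ).
λ = (1 − 0.29) × 0.073 = 0.71 × 0.073 = 0.05183
Half-life = ln 2 / λ = 0.6931 / 0.05183 ≈ 13.37 years

t_½ ≈ 13.4 years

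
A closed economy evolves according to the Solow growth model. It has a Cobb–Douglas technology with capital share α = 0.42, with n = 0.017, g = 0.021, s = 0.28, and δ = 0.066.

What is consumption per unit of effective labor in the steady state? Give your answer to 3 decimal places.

c* = 1.475

Steady state requires s·f(k) = (n + g + δ)·k, i.e. s·k^α = (n + g + δ)·k.
Dividing both sides by k: k^(1−α) = s / (n + g + δ).
k^0.58 = 0.28 / (0.017 + 0.021 + 0.066) = 0.28 / 0.104 = 2.6923
k* = 2.6923^(1/0.58) ≈ 5.5156
y* = (k*)^α = 5.5156^0.42 ≈ 2.0487
c* = (1 − s)·y* = (1 − 0.28) × 2.0487 ≈ 1.4751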